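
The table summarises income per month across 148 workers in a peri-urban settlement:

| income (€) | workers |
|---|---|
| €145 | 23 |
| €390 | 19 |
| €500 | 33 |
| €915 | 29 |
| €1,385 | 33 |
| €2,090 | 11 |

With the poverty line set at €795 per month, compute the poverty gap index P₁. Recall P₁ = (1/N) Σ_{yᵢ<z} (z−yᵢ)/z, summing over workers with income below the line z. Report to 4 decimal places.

Incomes under z: 23×€145, 19×€390, 33×€500 (q = 75 of N = 148).
Gap ratios (z−y)/z: (795−145)/795 = 0.8176 (×23); (795−390)/795 = 0.5094 (×19); (795−500)/795 = 0.3711 (×33).
Σ = 40.729560. Dividing by the full population N = 148 gives P₁ = 0.2752.

0.2752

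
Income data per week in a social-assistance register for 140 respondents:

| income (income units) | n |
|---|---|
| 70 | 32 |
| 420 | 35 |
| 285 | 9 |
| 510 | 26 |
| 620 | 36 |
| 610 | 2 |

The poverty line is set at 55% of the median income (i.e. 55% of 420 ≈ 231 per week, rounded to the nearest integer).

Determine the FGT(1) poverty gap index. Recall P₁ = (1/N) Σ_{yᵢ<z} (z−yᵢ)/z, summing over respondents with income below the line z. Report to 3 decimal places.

0.159

Below z: 32×70 (q = 32 of N = 140).
Shortfall ratios: (231−70)/231 = 0.6970 (×32).
Σ = 22.303030. Dividing by the full population N = 140 gives P₁ = 0.159.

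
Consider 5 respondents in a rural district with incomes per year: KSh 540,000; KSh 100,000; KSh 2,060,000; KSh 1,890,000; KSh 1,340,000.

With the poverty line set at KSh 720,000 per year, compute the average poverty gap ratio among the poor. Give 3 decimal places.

0.556

Poor units: KSh 100,000, KSh 540,000 (q = 2 of N = 5).
Relative gaps: 0.8611, 0.2500; sum = 1.111111.
The income-gap ratio divides by q (the poor only): 1.111111 / 2 = 0.556.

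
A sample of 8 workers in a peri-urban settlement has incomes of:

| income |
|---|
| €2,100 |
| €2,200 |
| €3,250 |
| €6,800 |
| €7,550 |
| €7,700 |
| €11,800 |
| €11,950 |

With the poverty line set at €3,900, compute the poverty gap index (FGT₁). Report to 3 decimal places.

Below the line: €2,100, €2,200, €3,250 (q = 3 of N = 8).
Gap ratios (z−y)/z: (3900−2100)/3900 = 0.4615; (3900−2200)/3900 = 0.4359; (3900−3250)/3900 = 0.1667.
Sum of shortfalls = 1.064103; P₁ averages over all N: 1.064103 / 8 = 0.133.

0.133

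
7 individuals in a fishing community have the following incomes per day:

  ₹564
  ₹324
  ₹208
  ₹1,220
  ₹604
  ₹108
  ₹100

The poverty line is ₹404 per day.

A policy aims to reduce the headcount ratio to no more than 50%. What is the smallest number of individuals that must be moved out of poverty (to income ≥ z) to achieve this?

1

Currently q = 4 of N = 7 are below the line (H = 0.571).
A headcount ratio of at most 50% allows at most ⌊0.50 × 7⌋ = 3 poor individuals.
So at least 4 − 3 = 1 must be lifted.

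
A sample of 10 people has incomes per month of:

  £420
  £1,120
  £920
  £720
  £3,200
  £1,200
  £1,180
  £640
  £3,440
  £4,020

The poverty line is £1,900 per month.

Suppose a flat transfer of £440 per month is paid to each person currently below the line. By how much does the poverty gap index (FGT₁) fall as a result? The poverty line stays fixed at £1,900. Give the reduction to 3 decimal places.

Before: below the line — £420, £640, £720, £920, £1,120, £1,180, £1,200; poverty gap index (FGT₁) = 0.37368.
After the £440 transfer: below the line — £860, £1,080, £1,160, £1,360, £1,560, £1,620, £1,640; poverty gap index (FGT₁) = 0.21158.
Reduction = 0.37368 − 0.21158 = 0.162.

0.162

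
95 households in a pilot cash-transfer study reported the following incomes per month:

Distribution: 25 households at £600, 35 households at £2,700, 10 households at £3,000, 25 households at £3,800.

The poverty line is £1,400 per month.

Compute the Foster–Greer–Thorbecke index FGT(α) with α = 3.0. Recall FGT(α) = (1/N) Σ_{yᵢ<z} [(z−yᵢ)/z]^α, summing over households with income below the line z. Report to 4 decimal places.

Below the line: 25×£600 (q = 25 of N = 95).
Normalized shortfalls: (1400−600)/1400 = 0.5714 (×25).
Raised to α = 3.0: 0.18659 (×25).
Sum = 4.664723; FGT(3.0) = 4.664723 / 95 = 0.0491.

0.0491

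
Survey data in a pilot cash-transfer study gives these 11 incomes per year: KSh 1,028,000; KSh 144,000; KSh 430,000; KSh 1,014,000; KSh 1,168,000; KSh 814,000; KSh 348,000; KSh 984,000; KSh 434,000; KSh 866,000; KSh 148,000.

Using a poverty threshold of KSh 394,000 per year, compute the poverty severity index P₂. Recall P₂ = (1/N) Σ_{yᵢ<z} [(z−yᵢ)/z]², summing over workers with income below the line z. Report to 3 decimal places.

Below the line: KSh 144,000, KSh 148,000, KSh 348,000 (q = 3 of N = 11).
Normalized shortfalls: (394000−144000)/394000 = 0.6345; (394000−148000)/394000 = 0.6244; (394000−348000)/394000 = 0.1168.
Squared: 0.4026; 0.3898; 0.0136.
Sum = 0.806076; P₂ = 0.806076 / 11 = 0.073.

0.073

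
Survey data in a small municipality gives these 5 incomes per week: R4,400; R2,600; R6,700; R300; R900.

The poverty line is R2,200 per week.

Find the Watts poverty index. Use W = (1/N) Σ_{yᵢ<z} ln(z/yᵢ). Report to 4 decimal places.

Poor units: R300, R900 (q = 2 of N = 5).
Log gaps: ln(2200/300) = 1.9924; ln(2200/900) = 0.8938.
W = 2.886248 / 5 = 0.5772.

0.5772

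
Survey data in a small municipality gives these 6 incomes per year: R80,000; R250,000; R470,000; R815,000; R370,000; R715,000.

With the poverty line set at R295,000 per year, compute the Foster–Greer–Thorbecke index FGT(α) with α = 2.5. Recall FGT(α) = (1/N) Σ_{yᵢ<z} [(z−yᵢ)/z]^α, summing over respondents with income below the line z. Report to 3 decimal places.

Below the line: R80,000, R250,000 (q = 2 of N = 6).
Normalized shortfalls: (295000−80000)/295000 = 0.7288; (295000−250000)/295000 = 0.1525.
Raised to α = 2.5: 0.45346; 0.00909.
Sum = 0.462550; FGT(2.5) = 0.462550 / 6 = 0.077.

0.077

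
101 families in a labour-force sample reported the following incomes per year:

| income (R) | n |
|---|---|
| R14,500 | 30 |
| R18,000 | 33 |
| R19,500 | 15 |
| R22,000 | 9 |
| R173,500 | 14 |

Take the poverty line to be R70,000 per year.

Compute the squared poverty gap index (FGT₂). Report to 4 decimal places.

Below z: 30×R14,500, 33×R18,000, 15×R19,500, 9×R22,000 (q = 87 of N = 101).
Gap ratios (z−y)/z: (70000−14500)/70000 = 0.7929 (×30); (70000−18000)/70000 = 0.7429 (×33); (70000−19500)/70000 = 0.7214 (×15); (70000−22000)/70000 = 0.6857 (×9).
Squared: 0.6286 (×30); 0.5518 (×33); 0.5205 (×15); 0.4702 (×9).
Sum = 49.108010; P₂ = 49.108010 / 101 = 0.4862.

0.4862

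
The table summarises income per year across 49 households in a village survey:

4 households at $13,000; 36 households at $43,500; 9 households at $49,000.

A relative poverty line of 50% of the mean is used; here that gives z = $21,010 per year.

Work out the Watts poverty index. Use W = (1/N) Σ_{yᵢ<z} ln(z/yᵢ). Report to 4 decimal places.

Poor units: 4×$13,000 (q = 4 of N = 49).
Log gaps: ln(21010/13000) = 0.4800 (×4).
W = 1.920197 / 49 = 0.0392.

0.0392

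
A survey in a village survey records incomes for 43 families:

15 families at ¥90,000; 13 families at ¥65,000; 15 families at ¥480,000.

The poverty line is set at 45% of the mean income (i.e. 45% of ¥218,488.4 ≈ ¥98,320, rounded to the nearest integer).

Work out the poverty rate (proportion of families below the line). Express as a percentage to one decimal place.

65.1%

28 of the 43 families have income below ¥98,320.
H = 28/43 = 65.1%.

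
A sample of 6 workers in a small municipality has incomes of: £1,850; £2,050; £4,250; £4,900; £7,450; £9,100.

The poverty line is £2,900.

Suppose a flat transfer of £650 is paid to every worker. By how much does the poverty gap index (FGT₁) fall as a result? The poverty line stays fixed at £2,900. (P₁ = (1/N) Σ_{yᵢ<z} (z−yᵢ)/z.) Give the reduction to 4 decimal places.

0.0747

Before: below the line — £1,850, £2,050; poverty gap index (FGT₁) = 0.109195.
After the £650 transfer: below the line — £2,500, £2,700; poverty gap index (FGT₁) = 0.034483.
Reduction = 0.109195 − 0.034483 = 0.0747.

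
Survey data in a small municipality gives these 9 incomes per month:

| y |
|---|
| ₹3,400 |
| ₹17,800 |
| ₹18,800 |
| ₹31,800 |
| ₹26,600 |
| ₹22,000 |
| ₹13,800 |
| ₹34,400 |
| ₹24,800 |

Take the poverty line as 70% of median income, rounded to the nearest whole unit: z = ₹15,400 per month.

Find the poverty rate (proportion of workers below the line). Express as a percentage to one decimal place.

2 of the 9 workers have income below ₹15,400.
H = 2/9 = 22.2%.

22.2%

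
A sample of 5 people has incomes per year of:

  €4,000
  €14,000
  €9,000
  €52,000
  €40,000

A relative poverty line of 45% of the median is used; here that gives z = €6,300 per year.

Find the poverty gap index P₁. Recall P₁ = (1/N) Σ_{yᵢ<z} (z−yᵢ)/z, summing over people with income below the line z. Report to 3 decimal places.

0.073

Below the line: €4,000 (q = 1 of N = 5).
Normalized shortfalls: (6300−4000)/6300 = 0.3651.
Sum of shortfalls = 0.365079; P₁ averages over all N: 0.365079 / 5 = 0.073.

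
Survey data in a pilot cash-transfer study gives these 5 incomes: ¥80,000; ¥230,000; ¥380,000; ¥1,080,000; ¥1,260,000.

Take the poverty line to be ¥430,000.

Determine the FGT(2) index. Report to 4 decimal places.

Incomes under z: ¥80,000, ¥230,000, ¥380,000 (q = 3 of N = 5).
Shortfall ratios: (430000−80000)/430000 = 0.8140; (430000−230000)/430000 = 0.4651; (430000−380000)/430000 = 0.1163.
Squared: 0.6625; 0.2163; 0.0135.
Sum = 0.892374; P₂ = 0.892374 / 5 = 0.1785.

0.1785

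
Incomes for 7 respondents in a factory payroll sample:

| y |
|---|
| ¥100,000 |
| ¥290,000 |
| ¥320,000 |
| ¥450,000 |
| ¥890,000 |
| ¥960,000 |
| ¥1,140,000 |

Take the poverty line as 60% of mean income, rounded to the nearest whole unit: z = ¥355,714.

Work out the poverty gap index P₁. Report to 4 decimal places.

Below the line: ¥100,000, ¥290,000, ¥320,000 (q = 3 of N = 7).
Gap ratios (z−y)/z: (355714−100000)/355714 = 0.7189; (355714−290000)/355714 = 0.1847; (355714−320000)/355714 = 0.1004.
Σ = 1.004014. Dividing by the full population N = 7 gives P₁ = 0.1434.

0.1434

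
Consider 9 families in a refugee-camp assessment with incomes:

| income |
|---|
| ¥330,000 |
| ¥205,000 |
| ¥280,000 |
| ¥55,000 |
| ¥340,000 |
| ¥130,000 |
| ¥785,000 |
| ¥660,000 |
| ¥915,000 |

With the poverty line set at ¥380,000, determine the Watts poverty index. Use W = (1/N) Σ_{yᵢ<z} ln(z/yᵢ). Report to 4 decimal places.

0.4645

Poor units: ¥55,000, ¥130,000, ¥205,000, ¥280,000, ¥330,000, ¥340,000 (q = 6 of N = 9).
ln(z/y) terms: ln(380000/55000) = 1.9328; ln(380000/130000) = 1.0726; ln(380000/205000) = 0.6172; ln(380000/280000) = 0.3054; ln(380000/330000) = 0.1411; ln(380000/340000) = 0.1112.
W = 4.180322 / 9 = 0.4645.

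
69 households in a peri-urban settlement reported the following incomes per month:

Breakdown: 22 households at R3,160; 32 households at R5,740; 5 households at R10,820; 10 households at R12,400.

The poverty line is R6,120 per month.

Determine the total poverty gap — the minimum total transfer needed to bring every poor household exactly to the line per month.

Below the line: 22×R3,160, 32×R5,740 (q = 54 of N = 69).
Individual gaps: 22×(6120−3160) = 65120; 32×(6120−5740) = 12160.
Aggregate gap = R77,280.

R77,280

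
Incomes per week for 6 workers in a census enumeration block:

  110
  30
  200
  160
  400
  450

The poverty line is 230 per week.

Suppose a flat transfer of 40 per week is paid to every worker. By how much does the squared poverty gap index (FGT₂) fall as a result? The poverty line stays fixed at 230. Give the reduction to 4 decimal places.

Before: below the line — 30, 110, 160, 200; squared poverty gap index (FGT₂) = 0.189666.
After the 40 transfer: below the line — 70, 150, 200; squared poverty gap index (FGT₂) = 0.103655.
Reduction = 0.189666 − 0.103655 = 0.0860.

0.0860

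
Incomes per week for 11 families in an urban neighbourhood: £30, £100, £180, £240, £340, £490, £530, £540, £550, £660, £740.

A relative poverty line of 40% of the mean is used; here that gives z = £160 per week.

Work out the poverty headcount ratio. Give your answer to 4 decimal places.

2 of the 11 families have income below £160.
H = 2/11 = 0.1818.

0.1818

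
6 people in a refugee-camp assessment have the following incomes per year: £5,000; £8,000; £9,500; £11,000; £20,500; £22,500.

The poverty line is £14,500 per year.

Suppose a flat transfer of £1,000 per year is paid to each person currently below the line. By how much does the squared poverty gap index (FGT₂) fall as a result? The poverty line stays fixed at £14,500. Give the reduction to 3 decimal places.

Before: below the line — £5,000, £8,000, £9,500, £11,000; squared poverty gap index (FGT₂) = 0.13456.
After the £1,000 transfer: below the line — £6,000, £9,000, £10,500, £12,000; squared poverty gap index (FGT₂) = 0.09889.
Reduction = 0.13456 − 0.09889 = 0.036.

0.036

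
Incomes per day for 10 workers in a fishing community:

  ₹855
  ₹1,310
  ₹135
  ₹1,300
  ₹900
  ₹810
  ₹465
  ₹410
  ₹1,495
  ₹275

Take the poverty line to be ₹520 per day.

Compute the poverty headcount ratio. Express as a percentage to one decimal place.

4 of the 10 workers have income below ₹520.
H = 4/10 = 40.0%.

40.0%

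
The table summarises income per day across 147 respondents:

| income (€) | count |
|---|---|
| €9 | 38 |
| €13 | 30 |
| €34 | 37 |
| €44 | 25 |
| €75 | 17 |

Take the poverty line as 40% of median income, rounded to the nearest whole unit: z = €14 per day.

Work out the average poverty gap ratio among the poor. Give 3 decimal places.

Below the line: 38×€9, 30×€13 (q = 68 of N = 147).
Shortfall ratios (z−y)/z: 0.3571 (×38), 0.0714 (×30); sum = 15.714286.
I averages over the q = 68 poor units only: 15.714286 / 68 = 0.231.

0.231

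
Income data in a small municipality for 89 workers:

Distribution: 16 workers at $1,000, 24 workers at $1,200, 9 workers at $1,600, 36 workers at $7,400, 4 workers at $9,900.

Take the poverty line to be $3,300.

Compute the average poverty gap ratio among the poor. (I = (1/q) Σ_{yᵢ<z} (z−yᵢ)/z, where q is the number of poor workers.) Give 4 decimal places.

Below z: 16×$1,000, 24×$1,200, 9×$1,600 (q = 49 of N = 89).
Shortfall ratios (z−y)/z: 0.6970 (×16), 0.6364 (×24), 0.5152 (×9); sum = 31.060606.
I averages over the q = 49 poor units only: 31.060606 / 49 = 0.6339.

0.6339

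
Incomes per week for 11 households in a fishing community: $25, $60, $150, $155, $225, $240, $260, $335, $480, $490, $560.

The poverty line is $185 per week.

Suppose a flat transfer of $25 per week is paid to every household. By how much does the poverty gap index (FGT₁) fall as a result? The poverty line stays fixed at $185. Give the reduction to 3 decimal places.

0.049

Before: below the line — $25, $60, $150, $155; poverty gap index (FGT₁) = 0.17199.
After the $25 transfer: below the line — $50, $85, $175, $180; poverty gap index (FGT₁) = 0.12285.
Reduction = 0.17199 − 0.12285 = 0.049.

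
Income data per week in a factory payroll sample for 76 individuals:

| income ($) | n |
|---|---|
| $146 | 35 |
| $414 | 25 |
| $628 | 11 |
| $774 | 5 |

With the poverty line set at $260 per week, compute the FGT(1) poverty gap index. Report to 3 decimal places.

Below z: 35×$146 (q = 35 of N = 76).
Shortfall ratios: (260−146)/260 = 0.4385 (×35).
Σ = 15.346154. Dividing by the full population N = 76 gives P₁ = 0.202.

0.202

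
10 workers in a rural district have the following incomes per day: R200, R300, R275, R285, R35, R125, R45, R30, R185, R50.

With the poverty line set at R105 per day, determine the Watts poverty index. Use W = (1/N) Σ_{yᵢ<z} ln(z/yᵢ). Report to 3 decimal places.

Poor units: R30, R35, R45, R50 (q = 4 of N = 10).
Log gaps: ln(105/30) = 1.2528; ln(105/35) = 1.0986; ln(105/45) = 0.8473; ln(105/50) = 0.7419.
W = 3.940610 / 10 = 0.394.

0.394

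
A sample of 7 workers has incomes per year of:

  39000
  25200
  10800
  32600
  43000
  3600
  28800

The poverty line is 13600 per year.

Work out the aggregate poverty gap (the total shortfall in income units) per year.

12800

Below the line: 3600, 10800 (q = 2 of N = 7).
Individual gaps: 13600−3600 = 10000; 13600−10800 = 2800.
Aggregate gap = 12800.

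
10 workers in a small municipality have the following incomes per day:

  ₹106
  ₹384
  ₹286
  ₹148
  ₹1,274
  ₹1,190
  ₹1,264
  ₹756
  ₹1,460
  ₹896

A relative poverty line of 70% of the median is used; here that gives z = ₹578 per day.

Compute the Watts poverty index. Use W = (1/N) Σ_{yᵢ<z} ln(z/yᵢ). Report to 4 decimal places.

0.4171

Poor units: ₹106, ₹148, ₹286, ₹384 (q = 4 of N = 10).
ln(z/y) terms: ln(578/106) = 1.6961; ln(578/148) = 1.3624; ln(578/286) = 0.7036; ln(578/384) = 0.4089.
W = 4.171010 / 10 = 0.4171.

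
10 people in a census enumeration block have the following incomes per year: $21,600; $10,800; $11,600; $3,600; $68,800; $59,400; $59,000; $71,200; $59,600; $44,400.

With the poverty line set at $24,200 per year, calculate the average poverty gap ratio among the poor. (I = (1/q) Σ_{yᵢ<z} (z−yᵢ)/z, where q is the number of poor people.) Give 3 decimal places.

0.508

Below the line: $3,600, $10,800, $11,600, $21,600 (q = 4 of N = 10).
Relative gaps: 0.8512, 0.5537, 0.5207, 0.1074; sum = 2.033058.
I averages over the q = 4 poor units only: 2.033058 / 4 = 0.508.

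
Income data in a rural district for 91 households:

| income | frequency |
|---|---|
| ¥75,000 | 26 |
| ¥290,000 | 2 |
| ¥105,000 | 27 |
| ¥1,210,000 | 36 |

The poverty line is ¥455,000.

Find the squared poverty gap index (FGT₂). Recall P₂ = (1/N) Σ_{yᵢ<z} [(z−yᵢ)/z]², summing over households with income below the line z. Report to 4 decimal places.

Below z: 26×¥75,000, 27×¥105,000, 2×¥290,000 (q = 55 of N = 91).
Gap ratios (z−y)/z: (455000−75000)/455000 = 0.8352 (×26); (455000−105000)/455000 = 0.7692 (×27); (455000−290000)/455000 = 0.3626 (×2).
Squared: 0.6975 (×26); 0.5917 (×27); 0.1315 (×2).
Sum = 34.374351; P₂ = 34.374351 / 91 = 0.3777.

0.3777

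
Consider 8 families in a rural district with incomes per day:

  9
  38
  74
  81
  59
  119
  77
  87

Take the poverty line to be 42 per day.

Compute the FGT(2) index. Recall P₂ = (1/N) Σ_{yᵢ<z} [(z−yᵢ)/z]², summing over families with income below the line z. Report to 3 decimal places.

0.078

Incomes under z: 9, 38 (q = 2 of N = 8).
Shortfall ratios: (42−9)/42 = 0.7857; (42−38)/42 = 0.0952.
Squared: 0.6173; 0.0091.
Sum = 0.626417; P₂ = 0.626417 / 8 = 0.078.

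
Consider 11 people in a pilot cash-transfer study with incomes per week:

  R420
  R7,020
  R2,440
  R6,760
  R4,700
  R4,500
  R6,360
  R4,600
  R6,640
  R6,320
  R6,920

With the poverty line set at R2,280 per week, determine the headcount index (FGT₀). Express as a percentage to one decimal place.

9.1%

1 of the 11 people have income below R2,280.
H = 1/11 = 9.1%.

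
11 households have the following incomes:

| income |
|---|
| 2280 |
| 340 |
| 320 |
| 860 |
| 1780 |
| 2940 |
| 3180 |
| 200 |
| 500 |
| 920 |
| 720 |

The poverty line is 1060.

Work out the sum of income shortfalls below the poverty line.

Poor units: 200, 320, 340, 500, 720, 860, 920 (q = 7 of N = 11).
Individual gaps: 1060−200 = 860; 1060−320 = 740; 1060−340 = 720; 1060−500 = 560; 1060−720 = 340; 1060−860 = 200; 1060−920 = 140.
Aggregate gap = 3560.

3560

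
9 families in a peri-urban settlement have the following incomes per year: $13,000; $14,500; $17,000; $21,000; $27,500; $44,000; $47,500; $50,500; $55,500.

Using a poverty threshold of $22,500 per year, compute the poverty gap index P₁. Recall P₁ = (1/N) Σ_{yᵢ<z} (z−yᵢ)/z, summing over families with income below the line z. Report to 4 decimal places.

Below z: $13,000, $14,500, $17,000, $21,000 (q = 4 of N = 9).
Shortfall ratios: (22500−13000)/22500 = 0.4222; (22500−14500)/22500 = 0.3556; (22500−17000)/22500 = 0.2444; (22500−21000)/22500 = 0.0667.
Σ = 1.088889. Dividing by the full population N = 9 gives P₁ = 0.1210.

0.1210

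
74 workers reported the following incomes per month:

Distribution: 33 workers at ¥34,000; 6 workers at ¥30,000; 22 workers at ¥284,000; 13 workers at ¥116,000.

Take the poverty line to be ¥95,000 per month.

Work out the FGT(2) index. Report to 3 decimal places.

0.222

Poor units: 6×¥30,000, 33×¥34,000 (q = 39 of N = 74).
Gap ratios (z−y)/z: (95000−30000)/95000 = 0.6842 (×6); (95000−34000)/95000 = 0.6421 (×33).
Squared: 0.4681 (×6); 0.4123 (×33).
Sum = 16.414737; P₂ = 16.414737 / 74 = 0.222.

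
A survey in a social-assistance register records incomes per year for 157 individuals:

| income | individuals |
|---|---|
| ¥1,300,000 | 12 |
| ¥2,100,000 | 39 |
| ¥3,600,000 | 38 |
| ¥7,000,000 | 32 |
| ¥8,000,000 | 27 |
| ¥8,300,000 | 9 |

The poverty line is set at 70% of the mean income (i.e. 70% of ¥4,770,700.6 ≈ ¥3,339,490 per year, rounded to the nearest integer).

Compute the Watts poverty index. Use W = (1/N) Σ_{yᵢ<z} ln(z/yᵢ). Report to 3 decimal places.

Below the line: 12×¥1,300,000, 39×¥2,100,000 (q = 51 of N = 157).
Log shortfalls: ln(3339490/1300000) = 0.9435 (×12); ln(3339490/2100000) = 0.4639 (×39).
W = 29.412796 / 157 = 0.187.

0.187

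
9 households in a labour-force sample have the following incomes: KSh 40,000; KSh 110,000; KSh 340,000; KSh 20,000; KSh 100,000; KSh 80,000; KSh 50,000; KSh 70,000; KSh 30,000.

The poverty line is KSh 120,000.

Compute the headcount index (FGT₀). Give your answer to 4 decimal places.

0.8889

8 of the 9 households have income below KSh 120,000.
H = 8/9 = 0.8889.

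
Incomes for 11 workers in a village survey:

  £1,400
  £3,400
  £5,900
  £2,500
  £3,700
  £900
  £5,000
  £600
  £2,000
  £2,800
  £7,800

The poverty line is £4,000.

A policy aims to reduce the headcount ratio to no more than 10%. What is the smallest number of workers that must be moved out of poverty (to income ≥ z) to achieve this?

Currently q = 8 of N = 11 are below the line (H = 0.727).
A headcount ratio of at most 10% allows at most ⌊0.10 × 11⌋ = 1 poor workers.
So at least 8 − 1 = 7 must be lifted.

7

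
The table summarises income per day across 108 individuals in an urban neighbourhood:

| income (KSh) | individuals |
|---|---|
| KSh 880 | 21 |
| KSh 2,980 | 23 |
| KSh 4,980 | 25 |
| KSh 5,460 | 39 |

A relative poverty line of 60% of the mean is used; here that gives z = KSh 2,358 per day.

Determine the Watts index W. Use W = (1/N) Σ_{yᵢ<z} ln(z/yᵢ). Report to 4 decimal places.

Below the line: 21×KSh 880 (q = 21 of N = 108).
ln(z/y) terms: ln(2358/880) = 0.9856 (×21).
W = 20.698591 / 108 = 0.1917.

0.1917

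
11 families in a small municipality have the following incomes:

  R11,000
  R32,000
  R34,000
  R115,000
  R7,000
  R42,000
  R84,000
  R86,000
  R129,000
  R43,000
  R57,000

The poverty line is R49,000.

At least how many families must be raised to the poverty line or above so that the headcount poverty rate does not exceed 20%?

4

Currently q = 6 of N = 11 are below the line (H = 0.545).
A headcount ratio of at most 20% allows at most ⌊0.20 × 11⌋ = 2 poor families.
So at least 6 − 2 = 4 must be lifted.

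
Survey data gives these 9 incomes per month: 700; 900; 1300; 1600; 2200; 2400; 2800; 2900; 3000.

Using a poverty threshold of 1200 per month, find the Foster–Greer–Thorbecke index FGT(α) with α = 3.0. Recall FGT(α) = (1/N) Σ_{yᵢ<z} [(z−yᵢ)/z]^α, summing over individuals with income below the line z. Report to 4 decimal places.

0.0098

Poor units: 700, 900 (q = 2 of N = 9).
Normalized shortfalls: (1200−700)/1200 = 0.4167; (1200−900)/1200 = 0.2500.
Raised to α = 3.0: 0.07234; 0.01562.
Sum = 0.087963; FGT(3.0) = 0.087963 / 9 = 0.0098.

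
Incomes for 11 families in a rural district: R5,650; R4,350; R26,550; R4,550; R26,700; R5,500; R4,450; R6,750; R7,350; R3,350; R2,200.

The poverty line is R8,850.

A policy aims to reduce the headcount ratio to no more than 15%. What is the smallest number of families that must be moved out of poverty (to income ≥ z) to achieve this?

8

Currently q = 9 of N = 11 are below the line (H = 0.818).
A headcount ratio of at most 15% allows at most ⌊0.15 × 11⌋ = 1 poor families.
So at least 9 − 1 = 8 must be lifted.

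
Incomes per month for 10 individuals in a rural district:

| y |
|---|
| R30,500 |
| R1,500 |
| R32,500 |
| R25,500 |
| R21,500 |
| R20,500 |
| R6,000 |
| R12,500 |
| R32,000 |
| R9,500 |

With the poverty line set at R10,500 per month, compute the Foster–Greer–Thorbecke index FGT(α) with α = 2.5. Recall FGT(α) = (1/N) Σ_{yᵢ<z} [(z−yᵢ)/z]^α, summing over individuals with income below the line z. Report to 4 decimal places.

0.0803

Incomes under z: R1,500, R6,000, R9,500 (q = 3 of N = 10).
Relative gaps: (10500−1500)/10500 = 0.8571; (10500−6000)/10500 = 0.4286; (10500−9500)/10500 = 0.0952.
Raised to α = 2.5: 0.68019; 0.12024; 0.00280.
Sum = 0.803236; FGT(2.5) = 0.803236 / 10 = 0.0803.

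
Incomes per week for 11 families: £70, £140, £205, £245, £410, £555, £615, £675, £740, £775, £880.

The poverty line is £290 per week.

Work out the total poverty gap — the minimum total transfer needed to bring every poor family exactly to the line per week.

Poor units: £70, £140, £205, £245 (q = 4 of N = 11).
Individual gaps: 290−70 = 220; 290−140 = 150; 290−205 = 85; 290−245 = 45.
Aggregate gap = £500.

£500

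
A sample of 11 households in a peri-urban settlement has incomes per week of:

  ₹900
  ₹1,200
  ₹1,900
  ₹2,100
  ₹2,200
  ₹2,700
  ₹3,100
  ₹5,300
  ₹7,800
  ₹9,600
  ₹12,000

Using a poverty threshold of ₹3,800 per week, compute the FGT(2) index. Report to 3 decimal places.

Below the line: ₹900, ₹1,200, ₹1,900, ₹2,100, ₹2,200, ₹2,700, ₹3,100 (q = 7 of N = 11).
Normalized shortfalls: (3800−900)/3800 = 0.7632; (3800−1200)/3800 = 0.6842; (3800−1900)/3800 = 0.5000; (3800−2100)/3800 = 0.4474; (3800−2200)/3800 = 0.4211; (3800−2700)/3800 = 0.2895; (3800−3100)/3800 = 0.1842.
Squared: 0.5824; 0.4681; 0.2500; 0.2001; 0.1773; 0.0838; 0.0339.
Sum = 1.795706; P₂ = 1.795706 / 11 = 0.163.

0.163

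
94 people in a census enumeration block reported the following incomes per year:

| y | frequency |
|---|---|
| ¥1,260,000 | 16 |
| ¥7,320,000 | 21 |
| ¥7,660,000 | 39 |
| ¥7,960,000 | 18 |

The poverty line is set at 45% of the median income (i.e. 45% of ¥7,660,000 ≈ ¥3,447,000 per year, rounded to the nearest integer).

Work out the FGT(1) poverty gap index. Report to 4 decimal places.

0.1080

Poor units: 16×¥1,260,000 (q = 16 of N = 94).
Relative gaps: (3447000−1260000)/3447000 = 0.6345 (×16).
Sum of shortfalls = 10.151436; P₁ averages over all N: 10.151436 / 94 = 0.1080.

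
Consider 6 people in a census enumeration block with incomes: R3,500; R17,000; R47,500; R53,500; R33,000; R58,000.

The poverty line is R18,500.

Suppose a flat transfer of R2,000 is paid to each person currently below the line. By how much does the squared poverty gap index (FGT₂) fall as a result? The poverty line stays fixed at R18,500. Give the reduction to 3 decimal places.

Before: below the line — R3,500, R17,000; squared poverty gap index (FGT₂) = 0.11066.
After the R2,000 transfer: below the line — R5,500; squared poverty gap index (FGT₂) = 0.08230.
Reduction = 0.11066 − 0.08230 = 0.028.

0.028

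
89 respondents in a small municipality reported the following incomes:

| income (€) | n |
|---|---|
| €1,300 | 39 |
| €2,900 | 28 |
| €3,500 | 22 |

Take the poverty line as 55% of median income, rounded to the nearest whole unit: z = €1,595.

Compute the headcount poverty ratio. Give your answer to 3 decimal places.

39 of the 89 respondents have income below €1,595.
H = 39/89 = 0.438.

0.438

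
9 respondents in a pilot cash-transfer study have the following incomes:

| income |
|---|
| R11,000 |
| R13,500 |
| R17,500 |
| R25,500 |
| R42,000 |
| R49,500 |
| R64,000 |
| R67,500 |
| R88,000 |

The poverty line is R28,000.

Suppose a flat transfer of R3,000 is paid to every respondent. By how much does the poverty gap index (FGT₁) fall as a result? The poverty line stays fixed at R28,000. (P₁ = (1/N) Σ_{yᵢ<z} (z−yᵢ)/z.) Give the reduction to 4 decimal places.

Before: below the line — R11,000, R13,500, R17,500, R25,500; poverty gap index (FGT₁) = 0.176587.
After the R3,000 transfer: below the line — R14,000, R16,500, R20,500; poverty gap index (FGT₁) = 0.130952.
Reduction = 0.176587 − 0.130952 = 0.0456.

0.0456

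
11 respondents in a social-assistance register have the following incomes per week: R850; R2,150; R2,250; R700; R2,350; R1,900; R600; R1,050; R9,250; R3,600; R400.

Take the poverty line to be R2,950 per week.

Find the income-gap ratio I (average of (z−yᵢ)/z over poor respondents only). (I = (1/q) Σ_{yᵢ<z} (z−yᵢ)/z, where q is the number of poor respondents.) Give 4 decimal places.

0.5386

Below z: R400, R600, R700, R850, R1,050, R1,900, R2,150, R2,250, R2,350 (q = 9 of N = 11).
Relative gaps: 0.8644, 0.7966, 0.7627, 0.7119, 0.6441, 0.3559, 0.2712, 0.2373, 0.2034; sum = 4.847458.
The income-gap ratio divides by q (the poor only): 4.847458 / 9 = 0.5386.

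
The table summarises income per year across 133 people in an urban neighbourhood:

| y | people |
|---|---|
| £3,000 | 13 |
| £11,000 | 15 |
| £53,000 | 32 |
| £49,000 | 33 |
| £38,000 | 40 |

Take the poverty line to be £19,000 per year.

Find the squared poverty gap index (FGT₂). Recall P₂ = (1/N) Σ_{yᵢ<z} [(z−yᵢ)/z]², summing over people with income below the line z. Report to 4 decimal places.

0.0893

Poor units: 13×£3,000, 15×£11,000 (q = 28 of N = 133).
Gap ratios (z−y)/z: (19000−3000)/19000 = 0.8421 (×13); (19000−11000)/19000 = 0.4211 (×15).
Squared: 0.7091 (×13); 0.1773 (×15).
Sum = 11.878116; P₂ = 11.878116 / 133 = 0.0893.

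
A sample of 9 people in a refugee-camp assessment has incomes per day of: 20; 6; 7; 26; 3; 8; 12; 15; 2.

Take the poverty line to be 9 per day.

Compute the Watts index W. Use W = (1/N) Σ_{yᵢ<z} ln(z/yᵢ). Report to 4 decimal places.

0.3753

Poor units: 2, 3, 6, 7, 8 (q = 5 of N = 9).
Log gaps: ln(9/2) = 1.5041; ln(9/3) = 1.0986; ln(9/6) = 0.4055; ln(9/7) = 0.2513; ln(9/8) = 0.1178.
W = 3.377252 / 9 = 0.3753.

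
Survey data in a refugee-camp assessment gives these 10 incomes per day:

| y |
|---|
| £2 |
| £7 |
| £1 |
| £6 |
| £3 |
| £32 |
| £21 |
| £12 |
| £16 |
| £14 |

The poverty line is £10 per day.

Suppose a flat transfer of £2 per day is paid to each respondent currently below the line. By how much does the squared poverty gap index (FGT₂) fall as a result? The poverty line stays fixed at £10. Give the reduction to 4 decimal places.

Before: below the line — £1, £2, £3, £6, £7; squared poverty gap index (FGT₂) = 0.219000.
After the £2 transfer: below the line — £3, £4, £5, £8, £9; squared poverty gap index (FGT₂) = 0.115000.
Reduction = 0.219000 − 0.115000 = 0.1040.

0.1040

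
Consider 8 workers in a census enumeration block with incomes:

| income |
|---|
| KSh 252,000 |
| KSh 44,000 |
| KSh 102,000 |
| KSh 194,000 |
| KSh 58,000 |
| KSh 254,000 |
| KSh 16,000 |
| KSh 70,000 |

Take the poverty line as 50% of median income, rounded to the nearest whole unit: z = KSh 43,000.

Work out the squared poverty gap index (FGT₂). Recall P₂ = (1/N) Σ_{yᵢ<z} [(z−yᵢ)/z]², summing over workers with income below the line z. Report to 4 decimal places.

0.0493

Incomes under z: KSh 16,000 (q = 1 of N = 8).
Gap ratios (z−y)/z: (43000−16000)/43000 = 0.6279.
Squared: 0.3943.
Sum = 0.394267; P₂ = 0.394267 / 8 = 0.0493.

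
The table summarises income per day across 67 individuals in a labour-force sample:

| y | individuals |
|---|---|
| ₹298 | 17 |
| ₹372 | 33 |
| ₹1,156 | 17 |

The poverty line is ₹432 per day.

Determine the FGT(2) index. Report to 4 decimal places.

Below the line: 17×₹298, 33×₹372 (q = 50 of N = 67).
Normalized shortfalls: (432−298)/432 = 0.3102 (×17); (432−372)/432 = 0.1389 (×33).
Squared: 0.0962 (×17); 0.0193 (×33).
Sum = 2.272227; P₂ = 2.272227 / 67 = 0.0339.

0.0339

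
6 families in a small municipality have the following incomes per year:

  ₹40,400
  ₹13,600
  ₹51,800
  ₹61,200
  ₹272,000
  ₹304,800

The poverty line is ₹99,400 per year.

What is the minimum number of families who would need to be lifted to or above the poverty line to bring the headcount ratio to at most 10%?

4

Currently q = 4 of N = 6 are below the line (H = 0.667).
A headcount ratio of at most 10% allows at most ⌊0.10 × 6⌋ = 0 poor families.
So at least 4 − 0 = 4 must be lifted.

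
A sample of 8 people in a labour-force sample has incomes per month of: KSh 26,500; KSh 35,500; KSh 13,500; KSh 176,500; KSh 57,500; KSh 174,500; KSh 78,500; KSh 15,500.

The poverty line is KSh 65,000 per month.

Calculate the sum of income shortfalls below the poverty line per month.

KSh 176,500

Below z: KSh 13,500, KSh 15,500, KSh 26,500, KSh 35,500, KSh 57,500 (q = 5 of N = 8).
Individual gaps: 65000−13500 = 51500; 65000−15500 = 49500; 65000−26500 = 38500; 65000−35500 = 29500; 65000−57500 = 7500.
Aggregate gap = KSh 176,500.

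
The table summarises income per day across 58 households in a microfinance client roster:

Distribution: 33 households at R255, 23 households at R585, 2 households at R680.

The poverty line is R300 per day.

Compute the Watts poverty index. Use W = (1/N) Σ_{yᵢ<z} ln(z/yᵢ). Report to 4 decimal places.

Poor units: 33×R255 (q = 33 of N = 58).
ln(z/y) terms: ln(300/255) = 0.1625 (×33).
W = 5.363125 / 58 = 0.0925.

0.0925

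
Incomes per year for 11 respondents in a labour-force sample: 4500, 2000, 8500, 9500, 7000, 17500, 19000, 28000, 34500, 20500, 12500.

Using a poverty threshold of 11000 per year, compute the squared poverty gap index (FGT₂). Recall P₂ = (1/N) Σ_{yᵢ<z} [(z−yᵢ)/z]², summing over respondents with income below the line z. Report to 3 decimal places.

0.111

Below the line: 2000, 4500, 7000, 8500, 9500 (q = 5 of N = 11).
Normalized shortfalls: (11000−2000)/11000 = 0.8182; (11000−4500)/11000 = 0.5909; (11000−7000)/11000 = 0.3636; (11000−8500)/11000 = 0.2273; (11000−9500)/11000 = 0.1364.
Squared: 0.6694; 0.3492; 0.1322; 0.0517; 0.0186.
Sum = 1.221074; P₂ = 1.221074 / 11 = 0.111.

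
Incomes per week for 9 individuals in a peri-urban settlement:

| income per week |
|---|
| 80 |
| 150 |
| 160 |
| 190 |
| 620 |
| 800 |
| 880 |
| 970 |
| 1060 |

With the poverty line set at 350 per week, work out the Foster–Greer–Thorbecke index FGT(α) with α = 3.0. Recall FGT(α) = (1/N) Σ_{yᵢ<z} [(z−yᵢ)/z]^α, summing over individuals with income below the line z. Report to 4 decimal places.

0.1001

Below z: 80, 150, 160, 190 (q = 4 of N = 9).
Shortfall ratios: (350−80)/350 = 0.7714; (350−150)/350 = 0.5714; (350−160)/350 = 0.5429; (350−190)/350 = 0.4571.
Raised to α = 3.0: 0.45908; 0.18659; 0.15998; 0.09553.
Sum = 0.901178; FGT(3.0) = 0.901178 / 9 = 0.1001.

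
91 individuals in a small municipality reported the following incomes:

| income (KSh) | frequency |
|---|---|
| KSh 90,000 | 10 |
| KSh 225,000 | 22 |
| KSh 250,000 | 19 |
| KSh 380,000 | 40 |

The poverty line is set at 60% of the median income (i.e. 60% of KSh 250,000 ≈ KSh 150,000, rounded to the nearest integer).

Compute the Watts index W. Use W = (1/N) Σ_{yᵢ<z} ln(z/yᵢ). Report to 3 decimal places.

0.056

Poor units: 10×KSh 90,000 (q = 10 of N = 91).
Log gaps: ln(150000/90000) = 0.5108 (×10).
W = 5.108256 / 91 = 0.056.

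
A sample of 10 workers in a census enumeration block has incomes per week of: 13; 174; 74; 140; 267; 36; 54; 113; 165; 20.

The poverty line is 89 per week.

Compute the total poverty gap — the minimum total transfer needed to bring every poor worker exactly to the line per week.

Incomes under z: 13, 20, 36, 54, 74 (q = 5 of N = 10).
Individual gaps: 89−13 = 76; 89−20 = 69; 89−36 = 53; 89−54 = 35; 89−74 = 15.
Aggregate gap = 248.

248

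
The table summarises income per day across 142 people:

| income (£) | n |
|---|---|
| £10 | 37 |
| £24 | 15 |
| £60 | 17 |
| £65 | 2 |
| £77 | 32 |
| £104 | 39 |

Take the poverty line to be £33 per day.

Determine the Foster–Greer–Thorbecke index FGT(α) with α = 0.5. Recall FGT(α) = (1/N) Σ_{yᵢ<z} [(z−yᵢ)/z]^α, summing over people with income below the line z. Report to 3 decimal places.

0.273

Incomes under z: 37×£10, 15×£24 (q = 52 of N = 142).
Normalized shortfalls: (33−10)/33 = 0.6970 (×37); (33−24)/33 = 0.2727 (×15).
Raised to α = 0.5: 0.83485 (×37); 0.52223 (×15).
Sum = 38.722838; FGT(0.5) = 38.722838 / 142 = 0.273.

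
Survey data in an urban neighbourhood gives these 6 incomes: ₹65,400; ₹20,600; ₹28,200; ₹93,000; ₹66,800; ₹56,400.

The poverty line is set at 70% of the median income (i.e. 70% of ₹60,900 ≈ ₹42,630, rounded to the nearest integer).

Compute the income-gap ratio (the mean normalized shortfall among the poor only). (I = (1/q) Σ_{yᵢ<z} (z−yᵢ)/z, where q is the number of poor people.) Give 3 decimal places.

Poor units: ₹20,600, ₹28,200 (q = 2 of N = 6).
Shortfall ratios (z−y)/z: 0.5168, 0.3385; sum = 0.855266.
I averages over the q = 2 poor units only: 0.855266 / 2 = 0.428.

0.428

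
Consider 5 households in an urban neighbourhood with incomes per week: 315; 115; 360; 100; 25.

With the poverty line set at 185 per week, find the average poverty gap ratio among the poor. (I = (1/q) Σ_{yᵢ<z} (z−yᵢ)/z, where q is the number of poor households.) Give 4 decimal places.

0.5676

Incomes under z: 25, 100, 115 (q = 3 of N = 5).
Shortfall ratios (z−y)/z: 0.8649, 0.4595, 0.3784; sum = 1.702703.
The income-gap ratio divides by q (the poor only): 1.702703 / 3 = 0.5676.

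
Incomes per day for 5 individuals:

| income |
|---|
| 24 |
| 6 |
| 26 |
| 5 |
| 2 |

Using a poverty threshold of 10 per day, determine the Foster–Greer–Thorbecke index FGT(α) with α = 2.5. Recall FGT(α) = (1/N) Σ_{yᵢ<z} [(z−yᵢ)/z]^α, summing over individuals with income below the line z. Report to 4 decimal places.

Incomes under z: 2, 5, 6 (q = 3 of N = 5).
Gap ratios (z−y)/z: (10−2)/10 = 0.8000; (10−5)/10 = 0.5000; (10−6)/10 = 0.4000.
Raised to α = 2.5: 0.57243; 0.17678; 0.10119.
Sum = 0.850403; FGT(2.5) = 0.850403 / 5 = 0.1701.

0.1701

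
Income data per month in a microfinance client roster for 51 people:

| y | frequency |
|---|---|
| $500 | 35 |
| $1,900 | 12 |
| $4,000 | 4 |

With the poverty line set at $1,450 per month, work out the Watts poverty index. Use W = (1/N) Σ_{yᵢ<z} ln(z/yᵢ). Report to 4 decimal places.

0.7307

Below the line: 35×$500 (q = 35 of N = 51).
Log shortfalls: ln(1450/500) = 1.0647 (×35).
W = 37.264876 / 51 = 0.7307.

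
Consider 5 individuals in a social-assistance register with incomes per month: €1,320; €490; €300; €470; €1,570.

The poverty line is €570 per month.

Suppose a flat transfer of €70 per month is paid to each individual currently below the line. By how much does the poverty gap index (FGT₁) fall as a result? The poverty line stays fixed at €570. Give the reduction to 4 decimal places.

0.0737

Before: below the line — €300, €470, €490; poverty gap index (FGT₁) = 0.157895.
After the €70 transfer: below the line — €370, €540, €560; poverty gap index (FGT₁) = 0.084211.
Reduction = 0.157895 − 0.084211 = 0.0737.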